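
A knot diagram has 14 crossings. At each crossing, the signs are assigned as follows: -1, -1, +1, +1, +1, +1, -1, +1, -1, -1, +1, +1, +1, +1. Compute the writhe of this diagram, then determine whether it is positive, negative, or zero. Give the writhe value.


Step 1: Count positive crossings (+1).
Positive crossings: 9
Step 2: Count negative crossings (-1).
Negative crossings: 5
Step 3: Writhe = (positive) - (negative)
w = 9 - 5 = 4
Step 4: |w| = 4, and w is positive

4


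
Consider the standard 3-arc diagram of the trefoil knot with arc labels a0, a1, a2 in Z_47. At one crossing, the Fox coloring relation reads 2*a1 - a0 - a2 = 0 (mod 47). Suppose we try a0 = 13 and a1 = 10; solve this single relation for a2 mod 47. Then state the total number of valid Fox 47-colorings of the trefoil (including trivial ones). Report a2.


Step 1: Apply the given crossing relation 2*a1 - a0 - a2 = 0 (mod 47).
  a2 = 2*a1 - a0 mod 47
  a2 = 2*10 - 13 mod 47
  a2 = 20 - 13 mod 47
  a2 = 7 mod 47 = 7
Step 2: The trefoil has determinant 3.
  Number of Fox p-colorings (p prime) is p^2 if p = 3, else p.
  Since 47 does not divide 3, only trivial (constant) colorings exist.
  (So the trial a0 = 13, a1 = 10 with a0 != a1 does NOT extend to a valid coloring of the whole trefoil: the other two crossing relations require 3*(a1 - a0) = 0 (mod 47), which fails.)
  Total colorings = 47
Step 3: a2 = 7, total Fox 47-colorings = 47

7


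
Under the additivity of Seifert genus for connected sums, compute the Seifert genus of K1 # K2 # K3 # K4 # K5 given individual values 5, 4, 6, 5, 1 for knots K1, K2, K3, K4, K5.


The Seifert genus is additive under connected sum.
Seifert genus(K1 # K2 # K3 # K4 # K5) = (5) + (4) + (6) + (5) + (1)
= 21

21


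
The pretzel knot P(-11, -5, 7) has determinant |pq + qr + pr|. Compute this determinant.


Step 1: Compute pq + qr + pr.
pq = (-11)*(-5) = 55
qr = (-5)*7 = -35
pr = (-11)*7 = -77
pq + qr + pr = 55 + (-35) + (-77) = -57
Step 2: Take absolute value.
det(P(-11,-5,7)) = |-57| = 57

57


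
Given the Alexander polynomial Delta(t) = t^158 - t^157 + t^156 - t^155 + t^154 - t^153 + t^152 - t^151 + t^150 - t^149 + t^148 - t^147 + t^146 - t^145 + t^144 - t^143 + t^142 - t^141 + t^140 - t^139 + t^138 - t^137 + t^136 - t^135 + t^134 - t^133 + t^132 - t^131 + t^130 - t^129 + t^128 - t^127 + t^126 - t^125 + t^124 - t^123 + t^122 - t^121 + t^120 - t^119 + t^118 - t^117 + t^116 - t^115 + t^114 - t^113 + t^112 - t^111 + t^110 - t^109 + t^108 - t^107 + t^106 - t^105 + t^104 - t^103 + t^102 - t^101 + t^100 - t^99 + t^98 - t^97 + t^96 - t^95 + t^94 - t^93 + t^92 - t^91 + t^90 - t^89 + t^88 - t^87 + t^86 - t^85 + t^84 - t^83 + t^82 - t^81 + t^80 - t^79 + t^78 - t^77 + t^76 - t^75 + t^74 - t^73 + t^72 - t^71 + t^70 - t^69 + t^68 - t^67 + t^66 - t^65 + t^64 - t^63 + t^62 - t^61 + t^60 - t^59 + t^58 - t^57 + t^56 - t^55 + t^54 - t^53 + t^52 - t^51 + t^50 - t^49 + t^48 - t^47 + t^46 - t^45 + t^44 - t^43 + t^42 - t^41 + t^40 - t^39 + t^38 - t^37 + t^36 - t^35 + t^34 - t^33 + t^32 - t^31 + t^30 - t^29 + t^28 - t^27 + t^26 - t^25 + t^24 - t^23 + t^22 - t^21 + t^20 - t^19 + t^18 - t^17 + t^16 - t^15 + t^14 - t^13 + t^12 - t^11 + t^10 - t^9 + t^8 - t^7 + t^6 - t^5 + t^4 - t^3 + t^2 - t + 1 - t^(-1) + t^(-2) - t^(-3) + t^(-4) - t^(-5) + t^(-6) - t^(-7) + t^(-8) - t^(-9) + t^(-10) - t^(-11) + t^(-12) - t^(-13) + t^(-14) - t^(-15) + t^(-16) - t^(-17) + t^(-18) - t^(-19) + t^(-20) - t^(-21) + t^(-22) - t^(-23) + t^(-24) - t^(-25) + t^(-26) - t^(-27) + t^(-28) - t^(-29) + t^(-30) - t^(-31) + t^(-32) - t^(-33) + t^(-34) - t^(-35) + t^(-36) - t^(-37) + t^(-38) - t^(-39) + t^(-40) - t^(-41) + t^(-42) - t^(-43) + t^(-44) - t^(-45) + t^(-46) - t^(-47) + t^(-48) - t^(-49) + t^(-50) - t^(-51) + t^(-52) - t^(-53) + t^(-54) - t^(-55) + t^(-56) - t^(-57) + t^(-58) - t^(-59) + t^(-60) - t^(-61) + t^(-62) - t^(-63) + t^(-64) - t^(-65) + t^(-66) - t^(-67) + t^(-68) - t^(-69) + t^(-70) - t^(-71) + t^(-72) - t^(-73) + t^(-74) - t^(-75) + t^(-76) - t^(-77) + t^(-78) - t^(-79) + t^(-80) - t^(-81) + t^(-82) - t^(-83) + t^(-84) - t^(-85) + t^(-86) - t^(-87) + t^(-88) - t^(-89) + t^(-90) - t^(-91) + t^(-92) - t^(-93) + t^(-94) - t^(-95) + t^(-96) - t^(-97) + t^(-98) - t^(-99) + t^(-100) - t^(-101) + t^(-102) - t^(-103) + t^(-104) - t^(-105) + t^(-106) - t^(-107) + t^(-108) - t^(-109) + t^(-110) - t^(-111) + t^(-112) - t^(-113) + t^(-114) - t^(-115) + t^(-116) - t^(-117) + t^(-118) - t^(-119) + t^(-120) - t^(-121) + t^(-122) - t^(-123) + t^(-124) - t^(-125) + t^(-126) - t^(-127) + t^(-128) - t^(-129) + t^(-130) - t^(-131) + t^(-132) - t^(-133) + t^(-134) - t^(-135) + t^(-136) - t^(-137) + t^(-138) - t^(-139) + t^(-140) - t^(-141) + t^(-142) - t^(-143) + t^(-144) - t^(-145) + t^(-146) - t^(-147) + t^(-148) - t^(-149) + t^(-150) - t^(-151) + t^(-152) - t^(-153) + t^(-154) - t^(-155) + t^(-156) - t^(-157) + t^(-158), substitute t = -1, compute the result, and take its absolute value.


Step 1: The polynomial has 317 terms with alternating signs, exponents from 158 down to -158.
Step 2: Substitute t = -1. The i-th term has coefficient (-1)^i and exponent (m-i),
  so its value is (-1)^i * (-1)^(m-i) = (-1)^m = 1 for every i.
Step 3: All 317 terms equal 1, so Delta(-1) = 317 * (1) = 317
Step 4: |Delta(-1)| = 317

317


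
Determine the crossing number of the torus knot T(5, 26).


For a torus knot T(p, q) with gcd(p,q)=1,
the crossing number is min(p*(q-1), q*(p-1)).
p*(q-1) = 5*25 = 125
q*(p-1) = 26*4 = 104
min(125, 104) = 104

104


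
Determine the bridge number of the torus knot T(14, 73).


The bridge number of T(p,q) is min(p,q).
min(14, 73) = 14

14


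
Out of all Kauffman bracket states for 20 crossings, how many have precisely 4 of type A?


We choose which 4 of 20 crossings get A-smoothings.
C(20, 4) = 20! / (4! * 16!)
= 4845

4845


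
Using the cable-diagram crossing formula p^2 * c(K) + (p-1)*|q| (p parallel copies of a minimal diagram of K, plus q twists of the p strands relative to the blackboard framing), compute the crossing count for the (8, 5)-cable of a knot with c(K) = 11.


Step 1: Each of the c(K) crossings of the companion diagram becomes p*p = p^2 crossings among the p parallel strands, and each of the |q| twists s_1 s_2 ... s_(p-1) adds (p-1) crossings.
  Crossings = p^2 * c(K) + (p-1)*|q|
Step 2: = 8^2 * 11 + (8-1)*5
Step 3: = 64*11 + 7*5
Step 4: = 704 + 35 = 739

739


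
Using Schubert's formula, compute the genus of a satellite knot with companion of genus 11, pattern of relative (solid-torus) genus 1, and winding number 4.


Schubert: g(satellite) = g_rel(pattern) + |winding| * g(companion),
where g_rel(pattern) is the genus of the pattern relative to the solid torus.
= 1 + 4 * 11
= 1 + 44 = 45

45


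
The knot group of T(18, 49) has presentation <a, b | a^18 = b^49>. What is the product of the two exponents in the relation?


The relation is a^18 = b^49.
Product of exponents = 18 * 49
= 882

882


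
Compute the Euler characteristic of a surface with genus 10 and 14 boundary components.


chi = 2 - 2g - b
= 2 - 2*10 - 14
= 2 - 20 - 14 = -32

-32


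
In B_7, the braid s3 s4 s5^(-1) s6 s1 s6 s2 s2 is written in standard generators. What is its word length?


The word length counts the number of generators (including inverses).
Listing each generator: s3, s4, s5^(-1), s6, s1, s6, s2, s2
There are 8 generators in this braid word.

8


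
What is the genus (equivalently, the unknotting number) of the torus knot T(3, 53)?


For a torus knot T(p,q), both the unknotting number and genus equal (p-1)(q-1)/2.
= (3-1)(53-1)/2
= 2*52/2
= 104/2 = 52

52


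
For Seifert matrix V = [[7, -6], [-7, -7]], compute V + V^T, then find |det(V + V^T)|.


Step 1: Form V + V^T where V = [[7, -6], [-7, -7]]
  V^T = [[7, -7], [-6, -7]]
  V + V^T = [[14, -13], [-13, -14]]
Step 2: det(V + V^T) = 14*(-14) - (-13)*(-13)
  = -196 - 169 = -365
Step 3: Knot determinant = |det(V + V^T)| = |-365| = 365

365


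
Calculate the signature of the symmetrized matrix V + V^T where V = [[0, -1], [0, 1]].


Step 1: V + V^T = [[0, -1], [-1, 2]]
Step 2: trace = 2, det = -1
Step 3: Discriminant = 2^2 - 4*(-1) = 8
Step 4: Eigenvalues: 2.41421, -0.414214
Step 5: Signature = (# positive eigenvalues) - (# negative eigenvalues) = 0

0


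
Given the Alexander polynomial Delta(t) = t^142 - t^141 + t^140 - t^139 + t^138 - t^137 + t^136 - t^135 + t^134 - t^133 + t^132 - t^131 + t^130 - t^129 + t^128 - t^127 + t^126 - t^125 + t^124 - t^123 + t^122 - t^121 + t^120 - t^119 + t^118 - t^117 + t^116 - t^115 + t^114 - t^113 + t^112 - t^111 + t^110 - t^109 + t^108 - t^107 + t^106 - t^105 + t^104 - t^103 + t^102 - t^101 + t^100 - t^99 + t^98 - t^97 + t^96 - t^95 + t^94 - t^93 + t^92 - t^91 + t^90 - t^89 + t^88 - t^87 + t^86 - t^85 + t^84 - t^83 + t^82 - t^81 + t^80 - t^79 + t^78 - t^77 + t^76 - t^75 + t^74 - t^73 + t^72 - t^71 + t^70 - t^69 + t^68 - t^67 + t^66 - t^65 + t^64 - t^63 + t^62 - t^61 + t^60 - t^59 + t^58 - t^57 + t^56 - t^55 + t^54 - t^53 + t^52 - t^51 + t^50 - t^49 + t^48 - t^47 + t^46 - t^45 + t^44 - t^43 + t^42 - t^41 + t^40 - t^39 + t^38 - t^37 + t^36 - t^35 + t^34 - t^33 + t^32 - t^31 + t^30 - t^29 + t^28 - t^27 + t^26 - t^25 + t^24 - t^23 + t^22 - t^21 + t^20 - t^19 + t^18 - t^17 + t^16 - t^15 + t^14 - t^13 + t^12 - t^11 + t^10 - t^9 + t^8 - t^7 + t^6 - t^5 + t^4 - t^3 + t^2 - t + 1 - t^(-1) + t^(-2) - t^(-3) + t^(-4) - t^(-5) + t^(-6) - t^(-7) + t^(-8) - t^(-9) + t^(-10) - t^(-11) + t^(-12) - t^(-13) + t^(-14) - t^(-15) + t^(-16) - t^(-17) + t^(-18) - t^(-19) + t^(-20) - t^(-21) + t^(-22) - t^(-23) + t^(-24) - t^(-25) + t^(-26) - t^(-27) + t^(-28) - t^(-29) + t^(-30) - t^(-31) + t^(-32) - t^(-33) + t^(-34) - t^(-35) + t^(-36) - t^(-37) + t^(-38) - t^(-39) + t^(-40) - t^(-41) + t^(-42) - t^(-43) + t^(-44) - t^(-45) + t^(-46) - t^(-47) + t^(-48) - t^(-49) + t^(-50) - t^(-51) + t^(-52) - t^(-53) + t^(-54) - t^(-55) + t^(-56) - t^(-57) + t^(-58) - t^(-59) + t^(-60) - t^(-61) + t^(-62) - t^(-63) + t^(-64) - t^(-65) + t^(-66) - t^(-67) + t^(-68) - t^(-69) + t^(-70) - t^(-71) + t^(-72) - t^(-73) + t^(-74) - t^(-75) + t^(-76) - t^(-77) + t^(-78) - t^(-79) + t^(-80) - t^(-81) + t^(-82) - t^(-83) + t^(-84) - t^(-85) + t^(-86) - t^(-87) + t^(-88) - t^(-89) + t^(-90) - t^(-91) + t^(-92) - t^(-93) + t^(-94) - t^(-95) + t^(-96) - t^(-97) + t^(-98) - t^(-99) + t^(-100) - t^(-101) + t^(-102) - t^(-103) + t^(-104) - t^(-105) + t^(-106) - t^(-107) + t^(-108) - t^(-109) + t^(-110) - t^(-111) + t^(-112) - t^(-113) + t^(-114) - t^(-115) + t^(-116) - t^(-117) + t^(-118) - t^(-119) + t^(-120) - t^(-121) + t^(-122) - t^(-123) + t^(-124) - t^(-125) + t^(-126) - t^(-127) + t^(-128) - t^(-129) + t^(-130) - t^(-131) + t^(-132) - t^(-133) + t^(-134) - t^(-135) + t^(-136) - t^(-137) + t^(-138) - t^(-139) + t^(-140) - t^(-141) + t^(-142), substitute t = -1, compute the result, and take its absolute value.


Step 1: The polynomial has 285 terms with alternating signs, exponents from 142 down to -142.
Step 2: Substitute t = -1. The i-th term has coefficient (-1)^i and exponent (m-i),
  so its value is (-1)^i * (-1)^(m-i) = (-1)^m = 1 for every i.
Step 3: All 285 terms equal 1, so Delta(-1) = 285 * (1) = 285
Step 4: |Delta(-1)| = 285

285


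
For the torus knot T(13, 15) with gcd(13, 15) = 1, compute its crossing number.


For a torus knot T(p, q) with gcd(p,q)=1,
the crossing number is min(p*(q-1), q*(p-1)).
p*(q-1) = 13*14 = 182
q*(p-1) = 15*12 = 180
min(182, 180) = 180

180


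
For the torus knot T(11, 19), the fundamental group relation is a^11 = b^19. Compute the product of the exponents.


The relation is a^11 = b^19.
Product of exponents = 11 * 19
= 209

209


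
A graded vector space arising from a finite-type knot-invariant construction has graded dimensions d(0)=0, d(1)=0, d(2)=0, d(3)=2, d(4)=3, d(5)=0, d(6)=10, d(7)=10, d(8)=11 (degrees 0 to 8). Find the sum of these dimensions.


Total dimension = d(0) + d(1) + ... + d(8)
= 0 + 0 + 0 + 2 + 3 + 0 + 10 + 10 + 11
= 36

36


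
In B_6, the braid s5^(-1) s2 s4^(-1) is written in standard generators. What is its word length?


The word length counts the number of generators (including inverses).
Listing each generator: s5^(-1), s2, s4^(-1)
There are 3 generators in this braid word.

3


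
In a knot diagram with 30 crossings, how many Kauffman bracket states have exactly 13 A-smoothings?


We choose which 13 of 30 crossings get A-smoothings.
C(30, 13) = 30! / (13! * 17!)
= 119759850

119759850


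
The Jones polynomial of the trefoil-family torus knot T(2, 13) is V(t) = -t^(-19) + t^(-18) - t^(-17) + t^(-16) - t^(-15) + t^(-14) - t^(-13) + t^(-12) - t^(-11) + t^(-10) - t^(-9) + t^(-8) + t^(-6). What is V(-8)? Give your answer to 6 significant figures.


Substituting t = -8 into V(t) = -t^(-19) + t^(-18) - t^(-17) + t^(-16) - t^(-15) + t^(-14) - t^(-13) + t^(-12) - t^(-11) + t^(-10) - t^(-9) + t^(-8) + t^(-6):
  (-)t^(-19) = 6.93889e-18
  (+)t^(-18) = 5.55112e-17
  (-)t^(-17) = 4.44089e-16
  (+)t^(-16) = 3.55271e-15
  (-)t^(-15) = 2.84217e-14
  (+)t^(-14) = 2.27374e-13
  (-)t^(-13) = 1.81899e-12
  (+)t^(-12) = 1.45519e-11
  (-)t^(-11) = 1.16415e-10
  (+)t^(-10) = 9.31323e-10
  (-)t^(-9) = 7.45058e-09
  (+)t^(-8) = 5.96046e-08
  (+)t^(-6) = 3.8147e-06
Sum = (6.93889e-18) + (5.55112e-17) + (4.44089e-16) + (3.55271e-15) + (2.84217e-14) + (2.27374e-13) + (1.81899e-12) + (1.45519e-11) + (1.16415e-10) + (9.31323e-10) + (7.45058e-09) + (5.96046e-08) + (3.8147e-06)
= 3.88281686e-06
Rounded to 6 significant figures: 3.88282e-06

3.88282e-06


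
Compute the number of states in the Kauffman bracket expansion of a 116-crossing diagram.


Each crossing contributes 2 choices (A-smoothing or B-smoothing).
Total states = 2^116 = 83076749736557242056487941267521536

83076749736557242056487941267521536


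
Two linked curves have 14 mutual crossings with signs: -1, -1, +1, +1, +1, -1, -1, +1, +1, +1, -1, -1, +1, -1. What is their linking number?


Step 1: Count positive crossings: 7
Step 2: Count negative crossings: 7
Step 3: Sum of signs = 7 - 7 = 0
Step 4: Linking number = sum/2 = 0/2 = 0

0


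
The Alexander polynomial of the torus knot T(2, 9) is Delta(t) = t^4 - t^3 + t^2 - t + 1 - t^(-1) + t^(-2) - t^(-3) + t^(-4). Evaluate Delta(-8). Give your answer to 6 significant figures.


Substituting t = -8 into Delta(t) = t^4 - t^3 + t^2 - t + 1 - t^(-1) + t^(-2) - t^(-3) + t^(-4):
Term values: (4096) + (512) + (64) + (8) + (1) + (0.125) + (0.015625) + (0.00195312) + (0.000244141)
Sum = 4681.142822
Rounded to 6 significant figures: 4681.14

4681.14


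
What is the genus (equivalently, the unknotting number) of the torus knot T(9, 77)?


For a torus knot T(p,q), both the unknotting number and genus equal (p-1)(q-1)/2.
= (9-1)(77-1)/2
= 8*76/2
= 608/2 = 304

304


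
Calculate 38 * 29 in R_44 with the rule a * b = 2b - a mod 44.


38 * 29 = 2*29 - 38 mod 44
= 58 - 38 mod 44
= 20 mod 44 = 20

20


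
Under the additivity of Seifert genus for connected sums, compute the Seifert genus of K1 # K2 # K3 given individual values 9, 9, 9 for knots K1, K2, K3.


The Seifert genus is additive under connected sum.
Seifert genus(K1 # K2 # K3) = (9) + (9) + (9)
= 27

27


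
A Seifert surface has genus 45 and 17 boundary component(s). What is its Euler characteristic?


chi = 2 - 2g - b
= 2 - 2*45 - 17
= 2 - 90 - 17 = -105

-105


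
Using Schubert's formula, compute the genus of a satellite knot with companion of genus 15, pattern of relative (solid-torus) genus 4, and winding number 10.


Schubert: g(satellite) = g_rel(pattern) + |winding| * g(companion),
where g_rel(pattern) is the genus of the pattern relative to the solid torus.
= 4 + 10 * 15
= 4 + 150 = 154

154


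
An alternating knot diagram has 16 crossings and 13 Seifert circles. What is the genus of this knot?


For alternating knots, g = (c - s + 1)/2.
= (16 - 13 + 1)/2
= 4/2 = 2

2


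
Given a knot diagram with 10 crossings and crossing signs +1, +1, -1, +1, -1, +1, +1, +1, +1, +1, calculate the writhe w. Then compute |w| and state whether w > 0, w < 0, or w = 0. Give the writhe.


Step 1: Count positive crossings (+1).
Positive crossings: 8
Step 2: Count negative crossings (-1).
Negative crossings: 2
Step 3: Writhe = (positive) - (negative)
w = 8 - 2 = 6
Step 4: |w| = 6, and w is positive

6


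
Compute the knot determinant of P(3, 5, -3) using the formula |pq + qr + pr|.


Step 1: Compute pq + qr + pr.
pq = 3*5 = 15
qr = 5*(-3) = -15
pr = 3*(-3) = -9
pq + qr + pr = 15 + (-15) + (-9) = -9
Step 2: Take absolute value.
det(P(3,5,-3)) = |-9| = 9

9


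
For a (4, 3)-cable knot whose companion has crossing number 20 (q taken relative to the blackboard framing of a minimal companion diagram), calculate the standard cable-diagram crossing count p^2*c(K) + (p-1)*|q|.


Step 1: Each of the c(K) crossings of the companion diagram becomes p*p = p^2 crossings among the p parallel strands, and each of the |q| twists s_1 s_2 ... s_(p-1) adds (p-1) crossings.
  Crossings = p^2 * c(K) + (p-1)*|q|
Step 2: = 4^2 * 20 + (4-1)*3
Step 3: = 16*20 + 3*3
Step 4: = 320 + 9 = 329

329


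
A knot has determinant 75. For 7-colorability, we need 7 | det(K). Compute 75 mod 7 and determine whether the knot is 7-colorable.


Step 1: A knot is p-colorable if and only if p divides its determinant.
Step 2: Compute 75 mod 7.
75 = 10 * 7 + 5
Step 3: 75 mod 7 = 5
Step 4: The knot is 7-colorable: no

5


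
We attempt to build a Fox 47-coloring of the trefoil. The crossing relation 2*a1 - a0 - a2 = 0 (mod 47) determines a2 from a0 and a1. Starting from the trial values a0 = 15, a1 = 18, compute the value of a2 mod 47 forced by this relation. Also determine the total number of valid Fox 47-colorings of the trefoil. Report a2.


Step 1: Apply the given crossing relation 2*a1 - a0 - a2 = 0 (mod 47).
  a2 = 2*a1 - a0 mod 47
  a2 = 2*18 - 15 mod 47
  a2 = 36 - 15 mod 47
  a2 = 21 mod 47 = 21
Step 2: The trefoil has determinant 3.
  Number of Fox p-colorings (p prime) is p^2 if p = 3, else p.
  Since 47 does not divide 3, only trivial (constant) colorings exist.
  (So the trial a0 = 15, a1 = 18 with a0 != a1 does NOT extend to a valid coloring of the whole trefoil: the other two crossing relations require 3*(a1 - a0) = 0 (mod 47), which fails.)
  Total colorings = 47
Step 3: a2 = 21, total Fox 47-colorings = 47

21


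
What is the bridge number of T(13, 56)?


The bridge number of T(p,q) is min(p,q).
min(13, 56) = 13

13


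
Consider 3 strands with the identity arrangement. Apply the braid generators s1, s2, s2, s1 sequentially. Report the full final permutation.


Starting with identity [1, 2, 3].
Apply generators in sequence:
  After s1: [2, 1, 3]
  After s2: [2, 3, 1]
  After s2: [2, 1, 3]
  After s1: [1, 2, 3]
Final permutation: [1, 2, 3]

[1, 2, 3]


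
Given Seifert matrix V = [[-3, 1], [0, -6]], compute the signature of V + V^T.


Step 1: V + V^T = [[-6, 1], [1, -12]]
Step 2: trace = -18, det = 71
Step 3: Discriminant = (-18)^2 - 4*71 = 40
Step 4: Eigenvalues: -5.83772, -12.1623
Step 5: Signature = (# positive eigenvalues) - (# negative eigenvalues) = -2

-2


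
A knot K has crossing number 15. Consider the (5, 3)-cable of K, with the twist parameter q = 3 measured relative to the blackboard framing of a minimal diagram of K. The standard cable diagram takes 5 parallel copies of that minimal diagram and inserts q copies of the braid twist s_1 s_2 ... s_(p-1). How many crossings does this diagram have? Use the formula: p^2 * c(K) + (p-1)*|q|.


Step 1: Each of the c(K) crossings of the companion diagram becomes p*p = p^2 crossings among the p parallel strands, and each of the |q| twists s_1 s_2 ... s_(p-1) adds (p-1) crossings.
  Crossings = p^2 * c(K) + (p-1)*|q|
Step 2: = 5^2 * 15 + (5-1)*3
Step 3: = 25*15 + 4*3
Step 4: = 375 + 12 = 387

387


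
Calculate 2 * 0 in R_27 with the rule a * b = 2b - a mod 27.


2 * 0 = 2*0 - 2 mod 27
= 0 - 2 mod 27
= -2 mod 27 = 25

25


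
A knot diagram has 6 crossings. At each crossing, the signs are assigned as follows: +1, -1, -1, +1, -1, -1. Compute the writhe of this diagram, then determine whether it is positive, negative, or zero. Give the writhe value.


Step 1: Count positive crossings (+1).
Positive crossings: 2
Step 2: Count negative crossings (-1).
Negative crossings: 4
Step 3: Writhe = (positive) - (negative)
w = 2 - 4 = -2
Step 4: |w| = 2, and w is negative

-2


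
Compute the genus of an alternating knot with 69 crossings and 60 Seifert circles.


For alternating knots, g = (c - s + 1)/2.
= (69 - 60 + 1)/2
= 10/2 = 5

5


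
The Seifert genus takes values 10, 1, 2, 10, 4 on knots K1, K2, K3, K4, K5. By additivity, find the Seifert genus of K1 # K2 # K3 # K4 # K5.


The Seifert genus is additive under connected sum.
Seifert genus(K1 # K2 # K3 # K4 # K5) = (10) + (1) + (2) + (10) + (4)
= 27

27


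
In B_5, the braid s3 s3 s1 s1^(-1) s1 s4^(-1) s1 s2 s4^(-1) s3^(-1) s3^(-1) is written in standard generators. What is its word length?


The word length counts the number of generators (including inverses).
Listing each generator: s3, s3, s1, s1^(-1), s1, s4^(-1), s1, s2, s4^(-1), s3^(-1), s3^(-1)
There are 11 generators in this braid word.

11


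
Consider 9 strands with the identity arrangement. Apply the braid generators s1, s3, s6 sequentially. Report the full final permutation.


Starting with identity [1, 2, 3, 4, 5, 6, 7, 8, 9].
Apply generators in sequence:
  After s1: [2, 1, 3, 4, 5, 6, 7, 8, 9]
  After s3: [2, 1, 4, 3, 5, 6, 7, 8, 9]
  After s6: [2, 1, 4, 3, 5, 7, 6, 8, 9]
Final permutation: [2, 1, 4, 3, 5, 7, 6, 8, 9]

[2, 1, 4, 3, 5, 7, 6, 8, 9]


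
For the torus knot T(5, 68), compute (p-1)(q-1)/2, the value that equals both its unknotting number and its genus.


For a torus knot T(p,q), both the unknotting number and genus equal (p-1)(q-1)/2.
= (5-1)(68-1)/2
= 4*67/2
= 268/2 = 134

134


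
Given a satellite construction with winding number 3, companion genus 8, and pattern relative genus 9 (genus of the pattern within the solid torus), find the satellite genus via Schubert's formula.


Schubert: g(satellite) = g_rel(pattern) + |winding| * g(companion),
where g_rel(pattern) is the genus of the pattern relative to the solid torus.
= 9 + 3 * 8
= 9 + 24 = 33

33


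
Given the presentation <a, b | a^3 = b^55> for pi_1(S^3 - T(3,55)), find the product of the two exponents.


The relation is a^3 = b^55.
Product of exponents = 3 * 55
= 165

165


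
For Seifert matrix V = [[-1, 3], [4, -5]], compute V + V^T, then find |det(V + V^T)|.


Step 1: Form V + V^T where V = [[-1, 3], [4, -5]]
  V^T = [[-1, 4], [3, -5]]
  V + V^T = [[-2, 7], [7, -10]]
Step 2: det(V + V^T) = (-2)*(-10) - 7*7
  = 20 - 49 = -29
Step 3: Knot determinant = |det(V + V^T)| = |-29| = 29

29


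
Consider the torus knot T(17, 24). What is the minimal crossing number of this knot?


For a torus knot T(p, q) with gcd(p,q)=1,
the crossing number is min(p*(q-1), q*(p-1)).
p*(q-1) = 17*23 = 391
q*(p-1) = 24*16 = 384
min(391, 384) = 384

384


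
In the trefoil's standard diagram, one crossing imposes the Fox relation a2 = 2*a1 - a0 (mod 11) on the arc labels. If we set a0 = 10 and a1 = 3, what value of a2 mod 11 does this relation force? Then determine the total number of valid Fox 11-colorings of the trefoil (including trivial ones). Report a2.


Step 1: Apply the given crossing relation 2*a1 - a0 - a2 = 0 (mod 11).
  a2 = 2*a1 - a0 mod 11
  a2 = 2*3 - 10 mod 11
  a2 = 6 - 10 mod 11
  a2 = -4 mod 11 = 7
Step 2: The trefoil has determinant 3.
  Number of Fox p-colorings (p prime) is p^2 if p = 3, else p.
  Since 11 does not divide 3, only trivial (constant) colorings exist.
  (So the trial a0 = 10, a1 = 3 with a0 != a1 does NOT extend to a valid coloring of the whole trefoil: the other two crossing relations require 3*(a1 - a0) = 0 (mod 11), which fails.)
  Total colorings = 11
Step 3: a2 = 7, total Fox 11-colorings = 11

7


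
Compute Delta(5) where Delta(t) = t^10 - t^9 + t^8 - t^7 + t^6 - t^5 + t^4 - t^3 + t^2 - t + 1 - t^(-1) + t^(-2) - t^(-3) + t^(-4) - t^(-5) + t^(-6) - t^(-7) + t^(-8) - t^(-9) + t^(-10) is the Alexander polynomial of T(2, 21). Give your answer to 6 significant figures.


Substituting t = 5 into Delta(t) = t^10 - t^9 + t^8 - t^7 + t^6 - t^5 + t^4 - t^3 + t^2 - t + 1 - t^(-1) + t^(-2) - t^(-3) + t^(-4) - t^(-5) + t^(-6) - t^(-7) + t^(-8) - t^(-9) + t^(-10):
Term values: (9765625) + (-1953125) + (390625) + (-78125) + (15625) + (-3125) + (625) + (-125) + (25) + (-5) + (1) + (-0.2) + (0.04) + (-0.008) + (0.0016) + (-0.00032) + (6.4e-05) + (-1.28e-05) + (2.56e-06) + (-5.12e-07) + (1.024e-07)
Sum = 8138020.833
Rounded to 6 significant figures: 8.13802e+06

8.13802e+06


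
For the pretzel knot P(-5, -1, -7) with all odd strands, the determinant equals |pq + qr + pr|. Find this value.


Step 1: Compute pq + qr + pr.
pq = (-5)*(-1) = 5
qr = (-1)*(-7) = 7
pr = (-5)*(-7) = 35
pq + qr + pr = 5 + 7 + 35 = 47
Step 2: Take absolute value.
det(P(-5,-1,-7)) = |47| = 47

47


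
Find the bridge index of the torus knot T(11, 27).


The bridge number of T(p,q) is min(p,q).
min(11, 27) = 11

11


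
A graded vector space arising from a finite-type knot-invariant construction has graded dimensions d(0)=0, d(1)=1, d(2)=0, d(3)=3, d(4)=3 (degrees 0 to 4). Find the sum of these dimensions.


Total dimension = d(0) + d(1) + ... + d(4)
= 0 + 1 + 0 + 3 + 3
= 7

7


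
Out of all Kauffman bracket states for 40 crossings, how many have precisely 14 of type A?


We choose which 14 of 40 crossings get A-smoothings.
C(40, 14) = 40! / (14! * 26!)
= 23206929840

23206929840


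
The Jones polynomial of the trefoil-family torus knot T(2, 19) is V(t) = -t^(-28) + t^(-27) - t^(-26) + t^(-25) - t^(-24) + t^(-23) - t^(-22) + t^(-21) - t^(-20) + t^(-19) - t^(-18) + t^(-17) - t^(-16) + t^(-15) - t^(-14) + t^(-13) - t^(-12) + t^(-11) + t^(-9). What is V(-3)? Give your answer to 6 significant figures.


Substituting t = -3 into V(t) = -t^(-28) + t^(-27) - t^(-26) + t^(-25) - t^(-24) + t^(-23) - t^(-22) + t^(-21) - t^(-20) + t^(-19) - t^(-18) + t^(-17) - t^(-16) + t^(-15) - t^(-14) + t^(-13) - t^(-12) + t^(-11) + t^(-9):
  (-)t^(-28) = -4.37124e-14
  (+)t^(-27) = -1.31137e-13
  (-)t^(-26) = -3.93412e-13
  (+)t^(-25) = -1.18024e-12
  (-)t^(-24) = -3.54071e-12
  (+)t^(-23) = -1.06221e-11
  (-)t^(-22) = -3.18664e-11
  (+)t^(-21) = -9.55991e-11
  (-)t^(-20) = -2.86797e-10
  (+)t^(-19) = -8.60392e-10
  (-)t^(-18) = -2.58117e-09
  (+)t^(-17) = -7.74352e-09
  (-)t^(-16) = -2.32306e-08
  (+)t^(-15) = -6.96917e-08
  (-)t^(-14) = -2.09075e-07
  (+)t^(-13) = -6.27225e-07
  (-)t^(-12) = -1.88168e-06
  (+)t^(-11) = -5.64503e-06
  (+)t^(-9) = -5.08053e-05
Sum = (-4.37124e-14) + (-1.31137e-13) + (-3.93412e-13) + (-1.18024e-12) + (-3.54071e-12) + (-1.06221e-11) + (-3.18664e-11) + (-9.55991e-11) + (-2.86797e-10) + (-8.60392e-10) + (-2.58117e-09) + (-7.74352e-09) + (-2.32306e-08) + (-6.96917e-08) + (-2.09075e-07) + (-6.27225e-07) + (-1.88168e-06) + (-5.64503e-06) + (-5.08053e-05)
= -5.927280731e-05
Rounded to 6 significant figures: -5.92728e-05

-5.92728e-05


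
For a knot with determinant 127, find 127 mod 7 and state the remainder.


Step 1: A knot is p-colorable if and only if p divides its determinant.
Step 2: Compute 127 mod 7.
127 = 18 * 7 + 1
Step 3: 127 mod 7 = 1
Step 4: The knot is 7-colorable: no

1


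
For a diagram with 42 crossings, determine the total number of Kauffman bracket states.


Each crossing contributes 2 choices (A-smoothing or B-smoothing).
Total states = 2^42 = 4398046511104

4398046511104


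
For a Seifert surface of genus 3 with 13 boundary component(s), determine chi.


chi = 2 - 2g - b
= 2 - 2*3 - 13
= 2 - 6 - 13 = -17

-17


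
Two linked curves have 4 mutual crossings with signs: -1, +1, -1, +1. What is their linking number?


Step 1: Count positive crossings: 2
Step 2: Count negative crossings: 2
Step 3: Sum of signs = 2 - 2 = 0
Step 4: Linking number = sum/2 = 0/2 = 0

0


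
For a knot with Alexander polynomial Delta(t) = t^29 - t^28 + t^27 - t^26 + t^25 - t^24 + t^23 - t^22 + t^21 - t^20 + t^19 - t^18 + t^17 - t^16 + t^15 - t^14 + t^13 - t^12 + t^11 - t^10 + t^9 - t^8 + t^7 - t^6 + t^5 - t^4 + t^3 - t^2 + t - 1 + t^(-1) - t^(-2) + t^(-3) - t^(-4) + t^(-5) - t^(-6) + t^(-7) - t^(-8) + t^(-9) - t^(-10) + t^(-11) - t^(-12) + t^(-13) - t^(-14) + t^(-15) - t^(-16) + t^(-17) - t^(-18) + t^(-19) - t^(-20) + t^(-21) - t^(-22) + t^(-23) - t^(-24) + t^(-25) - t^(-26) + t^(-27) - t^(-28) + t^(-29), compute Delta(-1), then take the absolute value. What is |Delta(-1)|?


Step 1: The polynomial has 59 terms with alternating signs, exponents from 29 down to -29.
Step 2: Substitute t = -1. The i-th term has coefficient (-1)^i and exponent (m-i),
  so its value is (-1)^i * (-1)^(m-i) = (-1)^m = -1 for every i.
Step 3: All 59 terms equal -1, so Delta(-1) = 59 * (-1) = -59
Step 4: |Delta(-1)| = 59

59


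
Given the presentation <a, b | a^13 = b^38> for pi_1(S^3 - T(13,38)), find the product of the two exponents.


The relation is a^13 = b^38.
Product of exponents = 13 * 38
= 494

494


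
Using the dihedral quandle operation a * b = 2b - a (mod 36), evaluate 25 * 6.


25 * 6 = 2*6 - 25 mod 36
= 12 - 25 mod 36
= -13 mod 36 = 23

23


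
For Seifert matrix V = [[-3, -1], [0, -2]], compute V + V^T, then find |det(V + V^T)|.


Step 1: Form V + V^T where V = [[-3, -1], [0, -2]]
  V^T = [[-3, 0], [-1, -2]]
  V + V^T = [[-6, -1], [-1, -4]]
Step 2: det(V + V^T) = (-6)*(-4) - (-1)*(-1)
  = 24 - 1 = 23
Step 3: Knot determinant = |det(V + V^T)| = |23| = 23

23


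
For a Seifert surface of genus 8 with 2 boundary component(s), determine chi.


chi = 2 - 2g - b
= 2 - 2*8 - 2
= 2 - 16 - 2 = -16

-16


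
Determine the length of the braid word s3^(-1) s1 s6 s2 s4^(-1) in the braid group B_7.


The word length counts the number of generators (including inverses).
Listing each generator: s3^(-1), s1, s6, s2, s4^(-1)
There are 5 generators in this braid word.

5


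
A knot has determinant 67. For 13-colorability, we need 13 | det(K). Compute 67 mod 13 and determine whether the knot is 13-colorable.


Step 1: A knot is p-colorable if and only if p divides its determinant.
Step 2: Compute 67 mod 13.
67 = 5 * 13 + 2
Step 3: 67 mod 13 = 2
Step 4: The knot is 13-colorable: no

2


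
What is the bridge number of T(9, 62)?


The bridge number of T(p,q) is min(p,q).
min(9, 62) = 9

9


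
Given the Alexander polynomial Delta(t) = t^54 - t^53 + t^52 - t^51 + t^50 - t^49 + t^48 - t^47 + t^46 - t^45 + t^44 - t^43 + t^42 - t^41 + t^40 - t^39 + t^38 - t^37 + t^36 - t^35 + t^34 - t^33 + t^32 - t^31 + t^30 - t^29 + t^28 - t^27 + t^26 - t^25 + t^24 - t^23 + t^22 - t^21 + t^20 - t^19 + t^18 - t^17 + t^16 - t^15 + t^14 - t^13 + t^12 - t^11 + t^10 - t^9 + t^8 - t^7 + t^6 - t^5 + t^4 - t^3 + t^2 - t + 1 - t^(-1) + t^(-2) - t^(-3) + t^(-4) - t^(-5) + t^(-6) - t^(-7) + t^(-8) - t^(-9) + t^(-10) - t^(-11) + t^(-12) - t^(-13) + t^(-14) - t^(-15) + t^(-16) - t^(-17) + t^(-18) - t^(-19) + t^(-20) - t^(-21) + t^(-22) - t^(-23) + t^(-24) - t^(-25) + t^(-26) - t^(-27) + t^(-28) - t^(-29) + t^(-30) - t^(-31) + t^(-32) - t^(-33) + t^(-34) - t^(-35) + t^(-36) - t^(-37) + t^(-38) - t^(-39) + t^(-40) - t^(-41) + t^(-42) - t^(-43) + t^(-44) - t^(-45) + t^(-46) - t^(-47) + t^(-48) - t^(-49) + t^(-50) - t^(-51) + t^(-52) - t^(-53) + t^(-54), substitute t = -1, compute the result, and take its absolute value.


Step 1: The polynomial has 109 terms with alternating signs, exponents from 54 down to -54.
Step 2: Substitute t = -1. The i-th term has coefficient (-1)^i and exponent (m-i),
  so its value is (-1)^i * (-1)^(m-i) = (-1)^m = 1 for every i.
Step 3: All 109 terms equal 1, so Delta(-1) = 109 * (1) = 109
Step 4: |Delta(-1)| = 109

109


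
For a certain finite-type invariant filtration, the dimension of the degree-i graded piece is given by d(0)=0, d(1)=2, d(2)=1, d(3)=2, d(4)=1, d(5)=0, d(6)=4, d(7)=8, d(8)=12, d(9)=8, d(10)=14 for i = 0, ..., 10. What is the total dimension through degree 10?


Total dimension = d(0) + d(1) + ... + d(10)
= 0 + 2 + 1 + 2 + 1 + 0 + 4 + 8 + 12 + 8 + 14
= 52

52


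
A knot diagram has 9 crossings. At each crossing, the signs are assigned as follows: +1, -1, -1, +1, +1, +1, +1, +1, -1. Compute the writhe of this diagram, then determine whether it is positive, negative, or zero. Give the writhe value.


Step 1: Count positive crossings (+1).
Positive crossings: 6
Step 2: Count negative crossings (-1).
Negative crossings: 3
Step 3: Writhe = (positive) - (negative)
w = 6 - 3 = 3
Step 4: |w| = 3, and w is positive

3


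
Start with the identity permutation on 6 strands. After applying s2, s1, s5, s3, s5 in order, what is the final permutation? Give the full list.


Starting with identity [1, 2, 3, 4, 5, 6].
Apply generators in sequence:
  After s2: [1, 3, 2, 4, 5, 6]
  After s1: [3, 1, 2, 4, 5, 6]
  After s5: [3, 1, 2, 4, 6, 5]
  After s3: [3, 1, 4, 2, 6, 5]
  After s5: [3, 1, 4, 2, 5, 6]
Final permutation: [3, 1, 4, 2, 5, 6]

[3, 1, 4, 2, 5, 6]


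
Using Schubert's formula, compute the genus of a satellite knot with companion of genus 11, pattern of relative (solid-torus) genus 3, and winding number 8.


Schubert: g(satellite) = g_rel(pattern) + |winding| * g(companion),
where g_rel(pattern) is the genus of the pattern relative to the solid torus.
= 3 + 8 * 11
= 3 + 88 = 91

91


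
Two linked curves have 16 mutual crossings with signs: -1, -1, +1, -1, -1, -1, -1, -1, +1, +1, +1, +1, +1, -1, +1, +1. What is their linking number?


Step 1: Count positive crossings: 8
Step 2: Count negative crossings: 8
Step 3: Sum of signs = 8 - 8 = 0
Step 4: Linking number = sum/2 = 0/2 = 0

0


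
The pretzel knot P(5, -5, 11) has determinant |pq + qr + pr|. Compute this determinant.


Step 1: Compute pq + qr + pr.
pq = 5*(-5) = -25
qr = (-5)*11 = -55
pr = 5*11 = 55
pq + qr + pr = -25 + (-55) + 55 = -25
Step 2: Take absolute value.
det(P(5,-5,11)) = |-25| = 25

25


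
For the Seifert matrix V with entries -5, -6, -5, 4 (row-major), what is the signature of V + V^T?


Step 1: V + V^T = [[-10, -11], [-11, 8]]
Step 2: trace = -2, det = -201
Step 3: Discriminant = (-2)^2 - 4*(-201) = 808
Step 4: Eigenvalues: 13.2127, -15.2127
Step 5: Signature = (# positive eigenvalues) - (# negative eigenvalues) = 0

0


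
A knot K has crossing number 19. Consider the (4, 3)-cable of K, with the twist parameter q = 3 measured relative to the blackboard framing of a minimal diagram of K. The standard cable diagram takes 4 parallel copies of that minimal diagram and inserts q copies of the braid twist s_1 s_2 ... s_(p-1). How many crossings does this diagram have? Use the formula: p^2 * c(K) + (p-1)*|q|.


Step 1: Each of the c(K) crossings of the companion diagram becomes p*p = p^2 crossings among the p parallel strands, and each of the |q| twists s_1 s_2 ... s_(p-1) adds (p-1) crossings.
  Crossings = p^2 * c(K) + (p-1)*|q|
Step 2: = 4^2 * 19 + (4-1)*3
Step 3: = 16*19 + 3*3
Step 4: = 304 + 9 = 313

313


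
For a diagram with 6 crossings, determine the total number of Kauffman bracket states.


Each crossing contributes 2 choices (A-smoothing or B-smoothing).
Total states = 2^6 = 64

64


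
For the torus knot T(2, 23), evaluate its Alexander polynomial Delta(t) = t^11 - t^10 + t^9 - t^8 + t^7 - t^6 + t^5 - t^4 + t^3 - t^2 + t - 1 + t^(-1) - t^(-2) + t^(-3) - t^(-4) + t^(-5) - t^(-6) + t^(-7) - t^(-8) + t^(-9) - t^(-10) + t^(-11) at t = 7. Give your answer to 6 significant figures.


Substituting t = 7 into Delta(t) = t^11 - t^10 + t^9 - t^8 + t^7 - t^6 + t^5 - t^4 + t^3 - t^2 + t - 1 + t^(-1) - t^(-2) + t^(-3) - t^(-4) + t^(-5) - t^(-6) + t^(-7) - t^(-8) + t^(-9) - t^(-10) + t^(-11):
Term values: (1977326743) + (-282475249) + (40353607) + (-5764801) + (823543) + (-117649) + (16807) + (-2401) + (343) + (-49) + (7) + (-1) + (0.142857) + (-0.0204082) + (0.00291545) + (-0.000416493) + (5.9499e-05) + (-8.49986e-06) + (1.21427e-06) + (-1.73467e-07) + (2.47809e-08) + (-3.54013e-09) + (5.05733e-10)
Sum = 1730160900
Rounded to 6 significant figures: 1.73016e+09

1.73016e+09


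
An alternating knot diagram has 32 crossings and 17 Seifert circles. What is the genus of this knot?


For alternating knots, g = (c - s + 1)/2.
= (32 - 17 + 1)/2
= 16/2 = 8

8


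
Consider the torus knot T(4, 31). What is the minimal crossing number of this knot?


For a torus knot T(p, q) with gcd(p,q)=1,
the crossing number is min(p*(q-1), q*(p-1)).
p*(q-1) = 4*30 = 120
q*(p-1) = 31*3 = 93
min(120, 93) = 93

93


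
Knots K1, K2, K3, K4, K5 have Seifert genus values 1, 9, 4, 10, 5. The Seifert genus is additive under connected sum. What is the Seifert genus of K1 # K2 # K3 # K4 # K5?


The Seifert genus is additive under connected sum.
Seifert genus(K1 # K2 # K3 # K4 # K5) = (1) + (9) + (4) + (10) + (5)
= 29

29


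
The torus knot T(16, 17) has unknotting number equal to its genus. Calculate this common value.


For a torus knot T(p,q), both the unknotting number and genus equal (p-1)(q-1)/2.
= (16-1)(17-1)/2
= 15*16/2
= 240/2 = 120

120


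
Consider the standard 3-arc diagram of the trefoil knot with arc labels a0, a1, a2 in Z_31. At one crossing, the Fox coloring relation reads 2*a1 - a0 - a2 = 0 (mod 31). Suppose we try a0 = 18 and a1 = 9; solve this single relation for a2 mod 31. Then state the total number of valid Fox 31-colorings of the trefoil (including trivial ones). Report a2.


Step 1: Apply the given crossing relation 2*a1 - a0 - a2 = 0 (mod 31).
  a2 = 2*a1 - a0 mod 31
  a2 = 2*9 - 18 mod 31
  a2 = 18 - 18 mod 31
  a2 = 0 mod 31 = 0
Step 2: The trefoil has determinant 3.
  Number of Fox p-colorings (p prime) is p^2 if p = 3, else p.
  Since 31 does not divide 3, only trivial (constant) colorings exist.
  (So the trial a0 = 18, a1 = 9 with a0 != a1 does NOT extend to a valid coloring of the whole trefoil: the other two crossing relations require 3*(a1 - a0) = 0 (mod 31), which fails.)
  Total colorings = 31
Step 3: a2 = 0, total Fox 31-colorings = 31

0


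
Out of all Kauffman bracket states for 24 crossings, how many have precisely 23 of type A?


We choose which 23 of 24 crossings get A-smoothings.
C(24, 23) = 24! / (23! * 1!)
= 24

24


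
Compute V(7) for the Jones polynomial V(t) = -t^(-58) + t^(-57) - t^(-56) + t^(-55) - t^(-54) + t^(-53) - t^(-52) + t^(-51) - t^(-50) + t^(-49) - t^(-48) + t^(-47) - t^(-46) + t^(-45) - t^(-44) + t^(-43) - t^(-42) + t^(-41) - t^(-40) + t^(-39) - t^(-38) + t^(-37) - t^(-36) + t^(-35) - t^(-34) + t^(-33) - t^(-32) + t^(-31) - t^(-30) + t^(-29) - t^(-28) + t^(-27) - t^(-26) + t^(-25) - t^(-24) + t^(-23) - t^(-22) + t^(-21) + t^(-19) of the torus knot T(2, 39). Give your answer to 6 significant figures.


Substituting t = 7 into V(t) = -t^(-58) + t^(-57) - t^(-56) + t^(-55) - t^(-54) + t^(-53) - t^(-52) + t^(-51) - t^(-50) + t^(-49) - t^(-48) + t^(-47) - t^(-46) + t^(-45) - t^(-44) + t^(-43) - t^(-42) + t^(-41) - t^(-40) + t^(-39) - t^(-38) + t^(-37) - t^(-36) + t^(-35) - t^(-34) + t^(-33) - t^(-32) + t^(-31) - t^(-30) + t^(-29) - t^(-28) + t^(-27) - t^(-26) + t^(-25) - t^(-24) + t^(-23) - t^(-22) + t^(-21) + t^(-19):
  (-)t^(-58) = -9.64525e-50
  (+)t^(-57) = 6.75168e-49
  (-)t^(-56) = -4.72617e-48
  (+)t^(-55) = 3.30832e-47
  (-)t^(-54) = -2.31583e-46
  (+)t^(-53) = 1.62108e-45
  (-)t^(-52) = -1.13475e-44
  (+)t^(-51) = 7.94328e-44
  (-)t^(-50) = -5.5603e-43
  (+)t^(-49) = 3.89221e-42
  (-)t^(-48) = -2.72455e-41
  (+)t^(-47) = 1.90718e-40
  (-)t^(-46) = -1.33503e-39
  (+)t^(-45) = 9.34519e-39
  (-)t^(-44) = -6.54163e-38
  (+)t^(-43) = 4.57914e-37
  (-)t^(-42) = -3.2054e-36
  (+)t^(-41) = 2.24378e-35
  (-)t^(-40) = -1.57065e-34
  (+)t^(-39) = 1.09945e-33
  (-)t^(-38) = -7.69617e-33
  (+)t^(-37) = 5.38732e-32
  (-)t^(-36) = -3.77112e-31
  (+)t^(-35) = 2.63979e-30
  (-)t^(-34) = -1.84785e-29
  (+)t^(-33) = 1.29349e-28
  (-)t^(-32) = -9.05446e-28
  (+)t^(-31) = 6.33812e-27
  (-)t^(-30) = -4.43669e-26
  (+)t^(-29) = 3.10568e-25
  (-)t^(-28) = -2.17398e-24
  (+)t^(-27) = 1.52178e-23
  (-)t^(-26) = -1.06525e-22
  (+)t^(-25) = 7.45674e-22
  (-)t^(-24) = -5.21972e-21
  (+)t^(-23) = 3.6538e-20
  (-)t^(-22) = -2.55766e-19
  (+)t^(-21) = 1.79036e-18
  (+)t^(-19) = 8.77278e-17
Sum = (-9.64525e-50) + (6.75168e-49) + (-4.72617e-48) + (3.30832e-47) + (-2.31583e-46) + (1.62108e-45) + (-1.13475e-44) + (7.94328e-44) + (-5.5603e-43) + (3.89221e-42) + (-2.72455e-41) + (1.90718e-40) + (-1.33503e-39) + (9.34519e-39) + (-6.54163e-38) + (4.57914e-37) + (-3.2054e-36) + (2.24378e-35) + (-1.57065e-34) + (1.09945e-33) + (-7.69617e-33) + (5.38732e-32) + (-3.77112e-31) + (2.63979e-30) + (-1.84785e-29) + (1.29349e-28) + (-9.05446e-28) + (6.33812e-27) + (-4.43669e-26) + (3.10568e-25) + (-2.17398e-24) + (1.52178e-23) + (-1.06525e-22) + (7.45674e-22) + (-5.21972e-21) + (3.6538e-20) + (-2.55766e-19) + (1.79036e-18) + (8.77278e-17)
= 8.929436812e-17
Rounded to 6 significant figures: 8.92944e-17

8.92944e-17
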